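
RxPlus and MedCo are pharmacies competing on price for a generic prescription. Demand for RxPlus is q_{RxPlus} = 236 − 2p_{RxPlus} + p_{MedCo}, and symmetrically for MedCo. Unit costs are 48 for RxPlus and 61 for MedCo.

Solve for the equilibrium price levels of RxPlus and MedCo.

RxPlus's profit: π = (p_{RxPlus} − 48)(236 − 2p_{RxPlus} + p_{MedCo}).
∂π/∂p_{RxPlus} = 332 − 4p_{RxPlus} + p_{MedCo} = 0 ⇒ p_{RxPlus} = 83 + 0.25p_{MedCo}.
Similarly p_{MedCo} = 89.5 + 0.25p_{RxPlus}.
Plugging p_{MedCo} into RxPlus's best response: p_{RxPlus} = 83 + 0.25(89.5 + 0.25p_{RxPlus}) ⇒ 0.9375p_{RxPlus} = 105.375, so p_{RxPlus} = 112.4.
Then p_{MedCo} = 89.5 + 0.25·112.4 = 117.6.

112.4, 117.6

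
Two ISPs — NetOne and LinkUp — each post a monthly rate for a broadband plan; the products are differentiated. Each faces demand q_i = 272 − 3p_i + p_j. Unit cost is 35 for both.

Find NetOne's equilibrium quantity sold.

NetOne's profit: π = (p_{NetOne} − 35)(272 − 3p_{NetOne} + p_{LinkUp}).
∂π/∂p_{NetOne} = 377 − 6p_{NetOne} + p_{LinkUp} = 0 ⇒ p_{NetOne} = 377/6 + (1/6)p_{LinkUp}.
By symmetry p_{LinkUp} = p_{NetOne}; substituting into the reaction function, (5/6)p_{NetOne} = 377/6 and p_{NetOne} = 75.4.
q_{NetOne} = 272 − 3·75.4 + 75.4 = 121.2.

121.2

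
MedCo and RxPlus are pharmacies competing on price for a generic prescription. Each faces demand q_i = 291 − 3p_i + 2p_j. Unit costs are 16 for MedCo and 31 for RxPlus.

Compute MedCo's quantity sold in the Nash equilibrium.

MedCo's profit: π = (p_{MedCo} − 16)(291 − 3p_{MedCo} + 2p_{RxPlus}).
∂π/∂p_{MedCo} = 339 − 6p_{MedCo} + 2p_{RxPlus} = 0 ⇒ p_{MedCo} = 56.5 + (1/3)p_{RxPlus}.
Similarly p_{RxPlus} = 64 + (1/3)p_{MedCo}.
Plugging p_{RxPlus} into MedCo's best response: p_{MedCo} = 56.5 + (1/3)(64 + (1/3)p_{MedCo}) ⇒ (8/9)p_{MedCo} = 467/6, so p_{MedCo} = 87.5625.
Then p_{RxPlus} = 64 + (1/3)·87.5625 = 93.1875.
q_{MedCo} = 291 − 3·87.5625 + 2·93.1875 = 214.6875.

214.6875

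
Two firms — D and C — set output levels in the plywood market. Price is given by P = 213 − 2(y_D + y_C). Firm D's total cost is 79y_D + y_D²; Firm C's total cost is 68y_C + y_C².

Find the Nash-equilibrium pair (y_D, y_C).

Firm D's profit: π = y_D(213 − 2(y_D + y_C)) − 79y_D − y_D².
∂π/∂y_D = 134 − 6y_D − 2y_C = 0, so y_D = 67/3 − (1/3)y_C.
By the same steps for C: y_C = 145/6 − (1/3)y_D.
Plugging y_C into D's best response: y_D = 67/3 − (1/3)(145/6 − (1/3)y_D) ⇒ (8/9)y_D = 257/18, so y_D = 16.0625.
Then y_C = 145/6 − (1/3)·16.0625 = 18.8125.

16.0625, 18.8125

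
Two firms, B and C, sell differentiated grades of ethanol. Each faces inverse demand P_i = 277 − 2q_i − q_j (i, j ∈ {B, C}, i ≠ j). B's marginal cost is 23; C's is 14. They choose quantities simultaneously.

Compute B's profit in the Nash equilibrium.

5040.08

Firm B's profit: π = q_B(277 − 2q_B − q_C) − 23q_B.
∂π/∂q_B = 254 − 4q_B − q_C = 0 ⇒ q_B = 63.5 − 0.25q_C.
Similarly q_C = 65.75 − 0.25q_B.
Plugging q_C into B's best response: q_B = 63.5 − 0.25(65.75 − 0.25q_B) ⇒ 0.9375q_B = 47.0625, so q_B = 50.2.
Then q_C = 65.75 − 0.25·50.2 = 53.2.
P_B = 277 − 2·50.2 − 53.2 = 123.4.
Profit = (123.4 − 23)·50.2 = 5040.08.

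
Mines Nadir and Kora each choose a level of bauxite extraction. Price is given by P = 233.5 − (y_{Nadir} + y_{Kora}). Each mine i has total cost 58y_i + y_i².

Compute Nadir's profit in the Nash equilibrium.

2464.02

Mine Nadir's profit: π = y_{Nadir}(233.5 − (y_{Nadir} + y_{Kora})) − 58y_{Nadir} − y_{Nadir}².
∂π/∂y_{Nadir} = 175.5 − 4y_{Nadir} − y_{Kora} = 0, so y_{Nadir} = 43.875 − 0.25y_{Kora}.
Setting y_{Nadir} = y_{Kora} in the reaction function: y_{Nadir} = 43.875 − 0.25y_{Nadir}, so y_{Nadir} = 43.875 / 1.25 = 35.1.
Price P = 233.5 − 70.2 = 163.3.
Nadir's profit: (163.3 − 58)·35.1 − (35.1)² = 2464.02.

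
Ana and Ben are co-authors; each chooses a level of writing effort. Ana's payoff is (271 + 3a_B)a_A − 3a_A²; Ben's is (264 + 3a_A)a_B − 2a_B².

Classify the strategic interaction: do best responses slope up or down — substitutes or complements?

strategic complements

Expanding Ana's payoff: 271a_A + 3a_Ba_A − 3a_A².
∂π/∂a_A = 271 + 3a_B − 6a_A = 0, so a_A = 271/6 + 0.5a_B.
The best-response slope da_A/da_B = 0.5 > 0: the reaction function is upward-sloping, so the choices are strategic complements.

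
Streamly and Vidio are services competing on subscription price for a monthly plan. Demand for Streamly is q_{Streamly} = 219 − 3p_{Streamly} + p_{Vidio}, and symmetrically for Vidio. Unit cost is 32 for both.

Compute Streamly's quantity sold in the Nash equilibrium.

93

Streamly's profit: π = (p_{Streamly} − 32)(219 − 3p_{Streamly} + p_{Vidio}).
∂π/∂p_{Streamly} = 315 − 6p_{Streamly} + p_{Vidio} = 0 ⇒ p_{Streamly} = 52.5 + (1/6)p_{Vidio}.
The game is symmetric, so in equilibrium p_{Vidio} = p_{Streamly}: the reaction function gives (5/6)p_{Streamly} = 52.5, hence p_{Streamly} = 63.
q_{Streamly} = 219 − 3·63 + 63 = 93.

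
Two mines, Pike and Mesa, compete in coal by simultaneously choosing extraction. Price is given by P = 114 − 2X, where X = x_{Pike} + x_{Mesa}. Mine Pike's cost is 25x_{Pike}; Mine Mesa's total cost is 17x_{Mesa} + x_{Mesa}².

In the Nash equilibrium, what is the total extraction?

27.5

Mine Pike's profit: π = x_{Pike}(114 − 2(x_{Pike} + x_{Mesa})) − 25x_{Pike}.
∂π/∂x_{Pike} = 89 − 4x_{Pike} − 2x_{Mesa} = 0, so x_{Pike} = 22.25 − 0.5x_{Mesa}.
For Mesa: ∂π/∂x_{Mesa} = 97 − 6x_{Mesa} − 2x_{Pike} = 0 ⇒ x_{Mesa} = 97/6 − (1/3)x_{Pike}.
Solving the two reaction functions simultaneously: (1 − (−0.5)(−1/3))x_{Pike} = 22.25 − 0.5·(97/6), so (5/6)x_{Pike} = 85/6 and x_{Pike} = 17.
Then x_{Mesa} = 97/6 − (1/3)·17 = 10.5.
Total extraction: 17 + 10.5 = 27.5.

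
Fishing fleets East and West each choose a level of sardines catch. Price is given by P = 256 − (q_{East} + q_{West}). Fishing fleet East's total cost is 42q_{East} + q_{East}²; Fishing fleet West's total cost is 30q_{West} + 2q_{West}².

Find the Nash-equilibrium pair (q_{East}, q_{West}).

Fishing fleet East's profit: π = q_{East}(256 − (q_{East} + q_{West})) − 42q_{East} − q_{East}².
∂π/∂q_{East} = 214 − 4q_{East} − q_{West} = 0, so q_{East} = 53.5 − 0.25q_{West}.
For West: ∂π/∂q_{West} = 226 − 6q_{West} − q_{East} = 0 ⇒ q_{West} = 113/3 − (1/6)q_{East}.
Solving the two reaction functions simultaneously: (1 − (−0.25)(−1/6))q_{East} = 53.5 − 0.25·(113/3), so (23/24)q_{East} = 529/12 and q_{East} = 46.
Then q_{West} = 113/3 − (1/6)·46 = 30.

46, 30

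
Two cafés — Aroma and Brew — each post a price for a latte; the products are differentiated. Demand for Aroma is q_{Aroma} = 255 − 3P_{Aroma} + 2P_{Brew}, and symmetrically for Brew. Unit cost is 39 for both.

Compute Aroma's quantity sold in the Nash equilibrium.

162

Aroma's profit: π = (P_{Aroma} − 39)(255 − 3P_{Aroma} + 2P_{Brew}).
∂π/∂P_{Aroma} = 372 − 6P_{Aroma} + 2P_{Brew} = 0 ⇒ P_{Aroma} = 62 + (1/3)P_{Brew}.
By symmetry P_{Brew} = P_{Aroma}; substituting into the reaction function, (2/3)P_{Aroma} = 62 and P_{Aroma} = 93.
q_{Aroma} = 255 − 3·93 + 2·93 = 162.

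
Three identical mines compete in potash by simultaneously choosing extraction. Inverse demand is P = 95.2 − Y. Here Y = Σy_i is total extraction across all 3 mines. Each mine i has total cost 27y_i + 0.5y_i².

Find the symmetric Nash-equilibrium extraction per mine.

13.64

A representative mine's profit is π_i = y_i(95.2 − Y) − 27y_i − 0.5y_i², with Y = y_i + Σ_{j≠i} y_j.
First-order condition: 68.2 − 3y_i − Σ_{j≠i} y_j = 0.
Imposing symmetry (y_j = y for all j) turns Σ_{j≠i} y_j into 2y, so 68.2 = 5y and y = 13.64.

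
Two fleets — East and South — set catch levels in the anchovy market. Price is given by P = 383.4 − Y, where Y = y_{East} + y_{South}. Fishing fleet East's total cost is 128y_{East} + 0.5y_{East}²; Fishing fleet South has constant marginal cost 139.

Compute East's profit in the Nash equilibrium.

4258.1376

Fishing fleet East's profit: π = y_{East}(383.4 − (y_{East} + y_{South})) − 128y_{East} − 0.5y_{East}².
∂π/∂y_{East} = 255.4 − 3y_{East} − y_{South} = 0, so y_{East} = 1277/15 − (1/3)y_{South}.
For South: ∂π/∂y_{South} = 244.4 − 2y_{South} − y_{East} = 0 ⇒ y_{South} = 122.2 − 0.5y_{East}.
Substituting the second reaction function into the first: y_{East} = 1277/15 − (1/3)(122.2 − 0.5y_{East}), which gives (5/6)y_{East} = 44.4 ⇒ y_{East} = 53.28.
Then y_{South} = 122.2 − 0.5·53.28 = 95.56.
Price P = 383.4 − 148.84 = 234.56.
East's profit: (234.56 − 128)·53.28 − 0.5(53.28)² = 4258.1376.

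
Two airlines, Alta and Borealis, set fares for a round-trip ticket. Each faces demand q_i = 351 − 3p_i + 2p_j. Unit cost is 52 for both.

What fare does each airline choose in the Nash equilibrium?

126.75

Alta's profit: π = (p_{Alta} − 52)(351 − 3p_{Alta} + 2p_{Borealis}).
∂π/∂p_{Alta} = 507 − 6p_{Alta} + 2p_{Borealis} = 0 ⇒ p_{Alta} = 84.5 + (1/3)p_{Borealis}.
By symmetry p_{Borealis} = p_{Alta}; substituting into the reaction function, (2/3)p_{Alta} = 84.5 and p_{Alta} = 126.75.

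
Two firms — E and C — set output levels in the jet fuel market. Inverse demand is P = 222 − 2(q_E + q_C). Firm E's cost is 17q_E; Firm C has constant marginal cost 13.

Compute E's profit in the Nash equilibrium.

Firm E's profit: π = q_E(222 − 2(q_E + q_C)) − 17q_E.
∂π/∂q_E = 205 − 4q_E − 2q_C = 0, so q_E = 51.25 − 0.5q_C.
By the same steps for C: q_C = 52.25 − 0.5q_E.
Solving the two reaction functions simultaneously: (1 − (−0.5)(−0.5))q_E = 51.25 − 0.5·52.25, so 0.75q_E = 25.125 and q_E = 33.5.
Then q_C = 52.25 − 0.5·33.5 = 35.5.
Price P = 222 − 2·69 = 84.
E's profit: (84 − 17)·33.5 = 2244.5.

2244.5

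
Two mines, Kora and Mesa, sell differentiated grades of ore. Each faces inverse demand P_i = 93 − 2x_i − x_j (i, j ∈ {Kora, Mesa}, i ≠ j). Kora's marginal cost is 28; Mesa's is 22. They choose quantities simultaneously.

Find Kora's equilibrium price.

Mine Kora's profit: π = x_{Kora}(93 − 2x_{Kora} − x_{Mesa}) − 28x_{Kora}.
∂π/∂x_{Kora} = 65 − 4x_{Kora} − x_{Mesa} = 0 ⇒ x_{Kora} = 16.25 − 0.25x_{Mesa}.
Similarly x_{Mesa} = 17.75 − 0.25x_{Kora}.
Solving the two reaction functions simultaneously: (1 − (−0.25)(−0.25))x_{Kora} = 16.25 − 0.25·17.75, so 0.9375x_{Kora} = 11.8125 and x_{Kora} = 12.6.
Then x_{Mesa} = 17.75 − 0.25·12.6 = 14.6.
P_{Kora} = 93 − 2·12.6 − 14.6 = 53.2.

53.2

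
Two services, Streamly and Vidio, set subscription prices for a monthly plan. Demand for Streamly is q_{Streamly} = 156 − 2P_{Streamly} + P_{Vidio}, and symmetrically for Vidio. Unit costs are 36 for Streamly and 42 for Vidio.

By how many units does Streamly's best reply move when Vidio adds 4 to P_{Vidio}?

1

Streamly's profit: π = (P_{Streamly} − 36)(156 − 2P_{Streamly} + P_{Vidio}).
∂π/∂P_{Streamly} = 228 − 4P_{Streamly} + P_{Vidio} = 0 ⇒ P_{Streamly} = 57 + 0.25P_{Vidio}.
The reaction-function slope is 0.25, so a 4-unit rise in P_{Vidio} moves P_{Streamly} by 0.25 × 4 = 1. Streamly's best response rises — the actions are strategic complements.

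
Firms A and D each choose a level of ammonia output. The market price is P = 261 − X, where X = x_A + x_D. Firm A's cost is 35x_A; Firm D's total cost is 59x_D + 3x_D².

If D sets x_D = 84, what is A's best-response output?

71

Firm A's profit: π = x_A(261 − (x_A + x_D)) − 35x_A.
∂π/∂x_A = 226 − 2x_A − x_D = 0, so x_A = 113 − 0.5x_D.
At x_D = 84: x_A = 113 − 0.5·84 = 71.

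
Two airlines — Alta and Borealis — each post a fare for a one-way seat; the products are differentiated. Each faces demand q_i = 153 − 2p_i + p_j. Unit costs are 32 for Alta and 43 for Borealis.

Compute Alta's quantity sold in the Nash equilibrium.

Alta's profit: π = (p_{Alta} − 32)(153 − 2p_{Alta} + p_{Borealis}).
∂π/∂p_{Alta} = 217 − 4p_{Alta} + p_{Borealis} = 0 ⇒ p_{Alta} = 54.25 + 0.25p_{Borealis}.
Similarly p_{Borealis} = 59.75 + 0.25p_{Alta}.
Substituting the second reaction function into the first: p_{Alta} = 54.25 + 0.25(59.75 + 0.25p_{Alta}), which gives 0.9375p_{Alta} = 69.1875 ⇒ p_{Alta} = 73.8.
Then p_{Borealis} = 59.75 + 0.25·73.8 = 78.2.
q_{Alta} = 153 − 2·73.8 + 78.2 = 83.6.

83.6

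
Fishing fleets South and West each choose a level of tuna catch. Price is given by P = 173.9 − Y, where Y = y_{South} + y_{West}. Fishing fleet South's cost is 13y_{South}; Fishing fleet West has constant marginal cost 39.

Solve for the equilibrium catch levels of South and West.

Fishing fleet South's profit: π = y_{South}(173.9 − (y_{South} + y_{West})) − 13y_{South}.
∂π/∂y_{South} = 160.9 − 2y_{South} − y_{West} = 0, so y_{South} = 80.45 − 0.5y_{West}.
By the same steps for West: y_{West} = 67.45 − 0.5y_{South}.
Solving the two reaction functions simultaneously: (1 − (−0.5)(−0.5))y_{South} = 80.45 − 0.5·67.45, so 0.75y_{South} = 46.725 and y_{South} = 62.3.
Then y_{West} = 67.45 − 0.5·62.3 = 36.3.

62.3, 36.3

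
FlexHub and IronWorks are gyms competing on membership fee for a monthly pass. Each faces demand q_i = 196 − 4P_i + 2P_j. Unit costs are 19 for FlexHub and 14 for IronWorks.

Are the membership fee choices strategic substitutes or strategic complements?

strategic complements

FlexHub's profit: π = (P_{FlexHub} − 19)(196 − 4P_{FlexHub} + 2P_{IronWorks}).
∂π/∂P_{FlexHub} = 272 − 8P_{FlexHub} + 2P_{IronWorks} = 0 ⇒ P_{FlexHub} = 34 + 0.25P_{IronWorks}.
The best-response slope dP_{FlexHub}/dP_{IronWorks} = 0.25 > 0: the reaction function is upward-sloping, so the choices are strategic complements.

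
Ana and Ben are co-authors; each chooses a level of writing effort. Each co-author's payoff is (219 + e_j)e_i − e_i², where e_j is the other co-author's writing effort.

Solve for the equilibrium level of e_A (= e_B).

Ana's payoff is (219 + e_B)e_A − e_A².
∂π/∂e_A = 219 + e_B − 2e_A = 0, so e_A = 109.5 + 0.5e_B.
The game is symmetric, so in equilibrium e_B = e_A: the reaction function gives 0.5e_A = 109.5, hence e_A = 219.

219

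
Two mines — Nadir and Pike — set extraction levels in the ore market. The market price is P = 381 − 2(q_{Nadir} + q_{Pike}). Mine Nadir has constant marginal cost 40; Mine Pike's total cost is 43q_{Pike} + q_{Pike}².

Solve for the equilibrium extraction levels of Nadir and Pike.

68.5, 33.5

Mine Nadir's profit: π = q_{Nadir}(381 − 2(q_{Nadir} + q_{Pike})) − 40q_{Nadir}.
∂π/∂q_{Nadir} = 341 − 4q_{Nadir} − 2q_{Pike} = 0, so q_{Nadir} = 85.25 − 0.5q_{Pike}.
For Pike: ∂π/∂q_{Pike} = 338 − 6q_{Pike} − 2q_{Nadir} = 0 ⇒ q_{Pike} = 169/3 − (1/3)q_{Nadir}.
Substituting the second reaction function into the first: q_{Nadir} = 85.25 − 0.5(169/3 − (1/3)q_{Nadir}), which gives (5/6)q_{Nadir} = 685/12 ⇒ q_{Nadir} = 68.5.
Then q_{Pike} = 169/3 − (1/3)·68.5 = 33.5.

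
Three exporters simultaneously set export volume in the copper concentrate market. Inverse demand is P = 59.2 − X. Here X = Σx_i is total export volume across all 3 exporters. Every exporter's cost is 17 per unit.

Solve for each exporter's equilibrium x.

A representative exporter's profit is π_i = x_i(59.2 − X) − 17x_i, with X = x_i + Σ_{j≠i} x_j.
First-order condition: 42.2 − 2x_i − Σ_{j≠i} x_j = 0.
Imposing symmetry (x_j = x for all j) turns Σ_{j≠i} x_j into 2x, so 42.2 = 4x and x = 10.55.

10.55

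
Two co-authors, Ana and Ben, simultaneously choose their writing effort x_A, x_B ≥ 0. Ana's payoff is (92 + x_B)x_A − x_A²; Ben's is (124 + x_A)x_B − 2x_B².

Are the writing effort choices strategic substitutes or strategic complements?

Expanding Ana's payoff: 92x_A + x_Bx_A − x_A².
∂π/∂x_A = 92 + x_B − 2x_A = 0, so x_A = 46 + 0.5x_B.
The best-response slope dx_A/dx_B = 0.5 > 0: the reaction function is upward-sloping, so the choices are strategic complements.

strategic complements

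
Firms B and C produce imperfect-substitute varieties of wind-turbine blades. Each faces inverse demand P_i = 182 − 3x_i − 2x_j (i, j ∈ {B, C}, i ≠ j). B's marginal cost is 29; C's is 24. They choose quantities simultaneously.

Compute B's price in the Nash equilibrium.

85.4375

Firm B's profit: π = x_B(182 − 3x_B − 2x_C) − 29x_B.
∂π/∂x_B = 153 − 6x_B − 2x_C = 0 ⇒ x_B = 25.5 − (1/3)x_C.
Similarly x_C = 79/3 − (1/3)x_B.
Solving the two reaction functions simultaneously: (1 − (−1/3)(−1/3))x_B = 25.5 − (1/3)·(79/3), so (8/9)x_B = 301/18 and x_B = 18.8125.
Then x_C = 79/3 − (1/3)·18.8125 = 20.0625.
P_B = 182 − 3·18.8125 − 2·20.0625 = 85.4375.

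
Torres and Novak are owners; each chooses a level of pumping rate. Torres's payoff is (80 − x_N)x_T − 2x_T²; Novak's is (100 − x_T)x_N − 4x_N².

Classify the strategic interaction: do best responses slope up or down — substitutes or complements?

Expanding Torres's payoff: 80x_T − x_Nx_T − 2x_T².
∂π/∂x_T = 80 − x_N − 4x_T = 0, so x_T = 20 − 0.25x_N.
The best-response slope dx_T/dx_N = −0.25 < 0: the reaction function is downward-sloping, so the choices are strategic substitutes.

strategic substitutes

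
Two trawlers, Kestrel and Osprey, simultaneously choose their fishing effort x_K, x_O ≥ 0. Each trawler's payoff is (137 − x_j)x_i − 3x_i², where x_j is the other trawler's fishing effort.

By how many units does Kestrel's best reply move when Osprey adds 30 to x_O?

-5

Kestrel's payoff is (137 − x_O)x_K − 3x_K².
∂π/∂x_K = 137 − x_O − 6x_K = 0, so x_K = 137/6 − (1/6)x_O.
The reaction-function slope is −1/6, so a 30-unit rise in x_O moves x_K by −1/6 × 30 = −5. Kestrel's best response falls — the actions are strategic substitutes.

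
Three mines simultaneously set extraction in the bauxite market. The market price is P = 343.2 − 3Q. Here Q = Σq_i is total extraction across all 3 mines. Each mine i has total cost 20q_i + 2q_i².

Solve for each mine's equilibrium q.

A representative mine's profit is π_i = q_i(343.2 − 3Q) − 20q_i − 2q_i², with Q = q_i + Σ_{j≠i} q_j.
First-order condition: 323.2 − 10q_i − 3Σ_{j≠i} q_j = 0.
With identical mines, set every q_j = q: then 323.2 − 10q − 6q = 0, i.e. q = 323.2/16 = 20.2.

20.2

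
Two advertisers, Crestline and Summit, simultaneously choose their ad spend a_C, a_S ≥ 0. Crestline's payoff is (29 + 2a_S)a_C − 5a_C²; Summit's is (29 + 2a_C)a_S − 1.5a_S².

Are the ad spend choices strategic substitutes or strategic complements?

strategic complements

Expanding Crestline's payoff: 29a_C + 2a_Sa_C − 5a_C².
∂π/∂a_C = 29 + 2a_S − 10a_C = 0, so a_C = 2.9 + 0.2a_S.
The best-response slope da_C/da_S = 0.2 > 0: the reaction function is upward-sloping, so the choices are strategic complements.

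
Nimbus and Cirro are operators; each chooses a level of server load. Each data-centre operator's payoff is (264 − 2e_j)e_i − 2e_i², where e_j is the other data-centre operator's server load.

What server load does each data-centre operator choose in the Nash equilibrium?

44

Nimbus's payoff is (264 − 2e_C)e_N − 2e_N².
∂π/∂e_N = 264 − 2e_C − 4e_N = 0, so e_N = 66 − 0.5e_C.
Setting e_N = e_C in the reaction function: e_N = 66 − 0.5e_N, so e_N = 66 / 1.5 = 44.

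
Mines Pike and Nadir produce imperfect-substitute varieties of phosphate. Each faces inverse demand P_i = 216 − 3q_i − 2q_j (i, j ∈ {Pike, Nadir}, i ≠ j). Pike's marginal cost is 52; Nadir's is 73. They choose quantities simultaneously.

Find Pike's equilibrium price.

117.4375

Mine Pike's profit: π = q_{Pike}(216 − 3q_{Pike} − 2q_{Nadir}) − 52q_{Pike}.
∂π/∂q_{Pike} = 164 − 6q_{Pike} − 2q_{Nadir} = 0 ⇒ q_{Pike} = 82/3 − (1/3)q_{Nadir}.
Similarly q_{Nadir} = 143/6 − (1/3)q_{Pike}.
Substituting the second reaction function into the first: q_{Pike} = 82/3 − (1/3)(143/6 − (1/3)q_{Pike}), which gives (8/9)q_{Pike} = 349/18 ⇒ q_{Pike} = 21.8125.
Then q_{Nadir} = 143/6 − (1/3)·21.8125 = 16.5625.
P_{Pike} = 216 − 3·21.8125 − 2·16.5625 = 117.4375.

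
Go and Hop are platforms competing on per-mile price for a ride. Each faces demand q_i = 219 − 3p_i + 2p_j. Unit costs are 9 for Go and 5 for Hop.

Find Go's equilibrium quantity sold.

155.25

Go's profit: π = (p_{Go} − 9)(219 − 3p_{Go} + 2p_{Hop}).
∂π/∂p_{Go} = 246 − 6p_{Go} + 2p_{Hop} = 0 ⇒ p_{Go} = 41 + (1/3)p_{Hop}.
Similarly p_{Hop} = 39 + (1/3)p_{Go}.
Plugging p_{Hop} into Go's best response: p_{Go} = 41 + (1/3)(39 + (1/3)p_{Go}) ⇒ (8/9)p_{Go} = 54, so p_{Go} = 60.75.
Then p_{Hop} = 39 + (1/3)·60.75 = 59.25.
q_{Go} = 219 − 3·60.75 + 2·59.25 = 155.25.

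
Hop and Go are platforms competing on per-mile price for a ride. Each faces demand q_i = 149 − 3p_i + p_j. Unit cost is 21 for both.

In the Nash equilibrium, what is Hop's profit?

Hop's profit: π = (p_{Hop} − 21)(149 − 3p_{Hop} + p_{Go}).
∂π/∂p_{Hop} = 212 − 6p_{Hop} + p_{Go} = 0 ⇒ p_{Hop} = 106/3 + (1/6)p_{Go}.
By symmetry p_{Go} = p_{Hop}; substituting into the reaction function, (5/6)p_{Hop} = 106/3 and p_{Hop} = 42.4.
q_{Hop} = 149 − 3·42.4 + 42.4 = 64.2.
Profit = (42.4 − 21)·64.2 = 1373.88.

1373.88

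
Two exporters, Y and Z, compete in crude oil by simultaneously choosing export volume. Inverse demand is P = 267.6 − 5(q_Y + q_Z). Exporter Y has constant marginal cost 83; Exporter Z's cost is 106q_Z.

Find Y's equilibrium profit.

957.728

Exporter Y's profit: π = q_Y(267.6 − 5(q_Y + q_Z)) − 83q_Y.
∂π/∂q_Y = 184.6 − 10q_Y − 5q_Z = 0, so q_Y = 18.46 − 0.5q_Z.
By the same steps for Z: q_Z = 16.16 − 0.5q_Y.
Plugging q_Z into Y's best response: q_Y = 18.46 − 0.5(16.16 − 0.5q_Y) ⇒ 0.75q_Y = 10.38, so q_Y = 13.84.
Then q_Z = 16.16 − 0.5·13.84 = 9.24.
Price P = 267.6 − 5·23.08 = 152.2.
Y's profit: (152.2 − 83)·13.84 = 957.728.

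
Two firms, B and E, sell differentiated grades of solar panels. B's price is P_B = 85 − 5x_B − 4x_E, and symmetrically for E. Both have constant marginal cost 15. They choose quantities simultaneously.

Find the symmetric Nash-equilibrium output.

Firm B's profit: π = x_B(85 − 5x_B − 4x_E) − 15x_B.
∂π/∂x_B = 70 − 10x_B − 4x_E = 0 ⇒ x_B = 7 − 0.4x_E.
The game is symmetric, so in equilibrium x_E = x_B: the reaction function gives 1.4x_B = 7, hence x_B = 5.

5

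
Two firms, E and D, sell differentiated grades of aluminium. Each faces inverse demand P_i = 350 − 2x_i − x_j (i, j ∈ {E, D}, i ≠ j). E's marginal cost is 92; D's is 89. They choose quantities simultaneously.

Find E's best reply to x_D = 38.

55

Firm E's profit: π = x_E(350 − 2x_E − x_D) − 92x_E.
∂π/∂x_E = 258 − 4x_E − x_D = 0 ⇒ x_E = 64.5 − 0.25x_D.
At x_D = 38: x_E = 64.5 − 0.25·38 = 55.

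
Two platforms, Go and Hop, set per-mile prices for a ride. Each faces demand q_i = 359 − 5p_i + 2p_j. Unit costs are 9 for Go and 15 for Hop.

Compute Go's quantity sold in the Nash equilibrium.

Go's profit: π = (p_{Go} − 9)(359 − 5p_{Go} + 2p_{Hop}).
∂π/∂p_{Go} = 404 − 10p_{Go} + 2p_{Hop} = 0 ⇒ p_{Go} = 40.4 + 0.2p_{Hop}.
Similarly p_{Hop} = 43.4 + 0.2p_{Go}.
Substituting the second reaction function into the first: p_{Go} = 40.4 + 0.2(43.4 + 0.2p_{Go}), which gives 0.96p_{Go} = 49.08 ⇒ p_{Go} = 51.125.
Then p_{Hop} = 43.4 + 0.2·51.125 = 53.625.
q_{Go} = 359 − 5·51.125 + 2·53.625 = 210.625.

210.625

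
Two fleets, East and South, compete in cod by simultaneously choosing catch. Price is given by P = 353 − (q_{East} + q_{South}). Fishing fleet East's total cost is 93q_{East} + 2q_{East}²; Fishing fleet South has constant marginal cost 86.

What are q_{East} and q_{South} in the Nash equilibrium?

Fishing fleet East's profit: π = q_{East}(353 − (q_{East} + q_{South})) − 93q_{East} − 2q_{East}².
∂π/∂q_{East} = 260 − 6q_{East} − q_{South} = 0, so q_{East} = 130/3 − (1/6)q_{South}.
For South: ∂π/∂q_{South} = 267 − 2q_{South} − q_{East} = 0 ⇒ q_{South} = 133.5 − 0.5q_{East}.
Plugging q_{South} into East's best response: q_{East} = 130/3 − (1/6)(133.5 − 0.5q_{East}) ⇒ (11/12)q_{East} = 253/12, so q_{East} = 23.
Then q_{South} = 133.5 − 0.5·23 = 122.

23, 122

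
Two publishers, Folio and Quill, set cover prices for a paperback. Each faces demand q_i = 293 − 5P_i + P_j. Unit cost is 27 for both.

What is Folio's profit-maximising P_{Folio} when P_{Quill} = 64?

49.2

Folio's profit: π = (P_{Folio} − 27)(293 − 5P_{Folio} + P_{Quill}).
∂π/∂P_{Folio} = 428 − 10P_{Folio} + P_{Quill} = 0 ⇒ P_{Folio} = 42.8 + 0.1P_{Quill}.
At P_{Quill} = 64: P_{Folio} = 42.8 + 0.1·64 = 49.2.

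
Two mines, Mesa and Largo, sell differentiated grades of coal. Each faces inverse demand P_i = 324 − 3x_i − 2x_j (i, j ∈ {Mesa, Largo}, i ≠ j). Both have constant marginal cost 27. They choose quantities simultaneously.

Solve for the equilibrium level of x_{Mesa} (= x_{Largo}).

37.125

Mine Mesa's profit: π = x_{Mesa}(324 − 3x_{Mesa} − 2x_{Largo}) − 27x_{Mesa}.
∂π/∂x_{Mesa} = 297 − 6x_{Mesa} − 2x_{Largo} = 0 ⇒ x_{Mesa} = 49.5 − (1/3)x_{Largo}.
Setting x_{Mesa} = x_{Largo} in the reaction function: x_{Mesa} = 49.5 − (1/3)x_{Mesa}, so x_{Mesa} = 49.5 / (4/3) = 37.125.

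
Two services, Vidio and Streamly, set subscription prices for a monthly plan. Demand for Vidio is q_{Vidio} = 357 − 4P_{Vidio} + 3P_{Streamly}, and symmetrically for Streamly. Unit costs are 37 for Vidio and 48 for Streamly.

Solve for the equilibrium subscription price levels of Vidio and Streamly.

103.4, 107.4

Vidio's profit: π = (P_{Vidio} − 37)(357 − 4P_{Vidio} + 3P_{Streamly}).
∂π/∂P_{Vidio} = 505 − 8P_{Vidio} + 3P_{Streamly} = 0 ⇒ P_{Vidio} = 63.125 + 0.375P_{Streamly}.
Similarly P_{Streamly} = 68.625 + 0.375P_{Vidio}.
Substituting the second reaction function into the first: P_{Vidio} = 63.125 + 0.375(68.625 + 0.375P_{Vidio}), which gives (55/64)P_{Vidio} = 5687/64 ⇒ P_{Vidio} = 103.4.
Then P_{Streamly} = 68.625 + 0.375·103.4 = 107.4.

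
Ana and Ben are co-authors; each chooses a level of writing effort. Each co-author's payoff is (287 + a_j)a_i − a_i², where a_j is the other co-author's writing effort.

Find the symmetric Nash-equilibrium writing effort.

Ana's payoff is (287 + a_B)a_A − a_A².
∂π/∂a_A = 287 + a_B − 2a_A = 0, so a_A = 143.5 + 0.5a_B.
By symmetry a_B = a_A; substituting into the reaction function, 0.5a_A = 143.5 and a_A = 287.

287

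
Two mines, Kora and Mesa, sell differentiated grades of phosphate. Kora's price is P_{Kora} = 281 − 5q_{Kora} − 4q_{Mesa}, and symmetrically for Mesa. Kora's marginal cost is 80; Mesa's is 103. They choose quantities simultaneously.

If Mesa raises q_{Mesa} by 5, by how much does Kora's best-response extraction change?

Mine Kora's profit: π = q_{Kora}(281 − 5q_{Kora} − 4q_{Mesa}) − 80q_{Kora}.
∂π/∂q_{Kora} = 201 − 10q_{Kora} − 4q_{Mesa} = 0 ⇒ q_{Kora} = 20.1 − 0.4q_{Mesa}.
The reaction-function slope is −0.4, so a 5-unit rise in q_{Mesa} moves q_{Kora} by −0.4 × 5 = −2. Kora's best response falls — the actions are strategic substitutes.

-2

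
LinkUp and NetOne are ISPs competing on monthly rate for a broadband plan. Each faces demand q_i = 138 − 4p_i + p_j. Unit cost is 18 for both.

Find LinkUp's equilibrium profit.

576

LinkUp's profit: π = (p_{LinkUp} − 18)(138 − 4p_{LinkUp} + p_{NetOne}).
∂π/∂p_{LinkUp} = 210 − 8p_{LinkUp} + p_{NetOne} = 0 ⇒ p_{LinkUp} = 26.25 + 0.125p_{NetOne}.
The game is symmetric, so in equilibrium p_{NetOne} = p_{LinkUp}: the reaction function gives 0.875p_{LinkUp} = 26.25, hence p_{LinkUp} = 30.
q_{LinkUp} = 138 − 4·30 + 30 = 48.
Profit = (30 − 18)·48 = 576.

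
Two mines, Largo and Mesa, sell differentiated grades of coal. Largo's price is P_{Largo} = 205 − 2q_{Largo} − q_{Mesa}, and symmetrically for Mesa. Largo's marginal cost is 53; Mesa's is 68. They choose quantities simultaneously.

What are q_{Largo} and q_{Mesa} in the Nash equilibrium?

Mine Largo's profit: π = q_{Largo}(205 − 2q_{Largo} − q_{Mesa}) − 53q_{Largo}.
∂π/∂q_{Largo} = 152 − 4q_{Largo} − q_{Mesa} = 0 ⇒ q_{Largo} = 38 − 0.25q_{Mesa}.
Similarly q_{Mesa} = 34.25 − 0.25q_{Largo}.
Plugging q_{Mesa} into Largo's best response: q_{Largo} = 38 − 0.25(34.25 − 0.25q_{Largo}) ⇒ 0.9375q_{Largo} = 29.4375, so q_{Largo} = 31.4.
Then q_{Mesa} = 34.25 − 0.25·31.4 = 26.4.

31.4, 26.4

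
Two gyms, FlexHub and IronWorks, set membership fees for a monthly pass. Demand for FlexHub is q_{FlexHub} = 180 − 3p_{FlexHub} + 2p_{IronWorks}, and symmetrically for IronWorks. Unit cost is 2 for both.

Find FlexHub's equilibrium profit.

FlexHub's profit: π = (p_{FlexHub} − 2)(180 − 3p_{FlexHub} + 2p_{IronWorks}).
∂π/∂p_{FlexHub} = 186 − 6p_{FlexHub} + 2p_{IronWorks} = 0 ⇒ p_{FlexHub} = 31 + (1/3)p_{IronWorks}.
The game is symmetric, so in equilibrium p_{IronWorks} = p_{FlexHub}: the reaction function gives (2/3)p_{FlexHub} = 31, hence p_{FlexHub} = 46.5.
q_{FlexHub} = 180 − 3·46.5 + 2·46.5 = 133.5.
Profit = (46.5 − 2)·133.5 = 5940.75.

5940.75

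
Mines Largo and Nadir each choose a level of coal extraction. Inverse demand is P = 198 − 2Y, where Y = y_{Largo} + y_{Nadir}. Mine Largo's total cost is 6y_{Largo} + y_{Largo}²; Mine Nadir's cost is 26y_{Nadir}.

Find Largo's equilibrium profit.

1348.32

Mine Largo's profit: π = y_{Largo}(198 − 2(y_{Largo} + y_{Nadir})) − 6y_{Largo} − y_{Largo}².
∂π/∂y_{Largo} = 192 − 6y_{Largo} − 2y_{Nadir} = 0, so y_{Largo} = 32 − (1/3)y_{Nadir}.
For Nadir: ∂π/∂y_{Nadir} = 172 − 4y_{Nadir} − 2y_{Largo} = 0 ⇒ y_{Nadir} = 43 − 0.5y_{Largo}.
Solving the two reaction functions simultaneously: (1 − (−1/3)(−0.5))y_{Largo} = 32 − (1/3)·43, so (5/6)y_{Largo} = 53/3 and y_{Largo} = 21.2.
Then y_{Nadir} = 43 − 0.5·21.2 = 32.4.
Price P = 198 − 2·53.6 = 90.8.
Largo's profit: (90.8 − 6)·21.2 − (21.2)² = 1348.32.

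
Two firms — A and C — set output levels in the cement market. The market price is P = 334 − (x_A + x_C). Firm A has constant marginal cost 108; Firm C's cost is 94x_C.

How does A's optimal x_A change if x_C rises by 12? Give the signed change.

-6

Firm A's profit: π = x_A(334 − (x_A + x_C)) − 108x_A.
∂π/∂x_A = 226 − 2x_A − x_C = 0, so x_A = 113 − 0.5x_C.
The reaction-function slope is −0.5, so a 12-unit rise in x_C moves x_A by −0.5 × 12 = −6. A's best response falls — the actions are strategic substitutes.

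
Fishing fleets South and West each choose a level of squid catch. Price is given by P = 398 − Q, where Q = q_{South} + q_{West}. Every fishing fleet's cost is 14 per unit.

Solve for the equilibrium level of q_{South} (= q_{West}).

128

Fishing fleet South's profit: π = q_{South}(398 − (q_{South} + q_{West})) − 14q_{South}.
∂π/∂q_{South} = 384 − 2q_{South} − q_{West} = 0, so q_{South} = 192 − 0.5q_{West}.
By symmetry q_{West} = q_{South}; substituting into the reaction function, 1.5q_{South} = 192 and q_{South} = 128.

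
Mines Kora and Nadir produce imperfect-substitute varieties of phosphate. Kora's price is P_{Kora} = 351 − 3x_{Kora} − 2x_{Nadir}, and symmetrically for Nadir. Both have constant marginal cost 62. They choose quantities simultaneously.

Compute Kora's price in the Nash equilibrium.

Mine Kora's profit: π = x_{Kora}(351 − 3x_{Kora} − 2x_{Nadir}) − 62x_{Kora}.
∂π/∂x_{Kora} = 289 − 6x_{Kora} − 2x_{Nadir} = 0 ⇒ x_{Kora} = 289/6 − (1/3)x_{Nadir}.
The game is symmetric, so in equilibrium x_{Nadir} = x_{Kora}: the reaction function gives (4/3)x_{Kora} = 289/6, hence x_{Kora} = 36.125.
P_{Kora} = 351 − 3·36.125 − 2·36.125 = 170.375.

170.375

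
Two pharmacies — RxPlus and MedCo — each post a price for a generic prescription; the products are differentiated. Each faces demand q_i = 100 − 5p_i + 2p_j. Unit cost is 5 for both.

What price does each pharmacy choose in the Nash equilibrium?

RxPlus's profit: π = (p_{RxPlus} − 5)(100 − 5p_{RxPlus} + 2p_{MedCo}).
∂π/∂p_{RxPlus} = 125 − 10p_{RxPlus} + 2p_{MedCo} = 0 ⇒ p_{RxPlus} = 12.5 + 0.2p_{MedCo}.
Setting p_{RxPlus} = p_{MedCo} in the reaction function: p_{RxPlus} = 12.5 + 0.2p_{RxPlus}, so p_{RxPlus} = 12.5 / 0.8 = 15.625.

15.625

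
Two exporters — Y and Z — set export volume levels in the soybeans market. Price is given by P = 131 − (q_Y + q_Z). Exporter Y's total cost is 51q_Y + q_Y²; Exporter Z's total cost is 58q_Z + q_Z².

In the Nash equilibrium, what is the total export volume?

Exporter Y's profit: π = q_Y(131 − (q_Y + q_Z)) − 51q_Y − q_Y².
∂π/∂q_Y = 80 − 4q_Y − q_Z = 0, so q_Y = 20 − 0.25q_Z.
By the same steps for Z: q_Z = 18.25 − 0.25q_Y.
Solving the two reaction functions simultaneously: (1 − (−0.25)(−0.25))q_Y = 20 − 0.25·18.25, so 0.9375q_Y = 15.4375 and q_Y = 247/15.
Then q_Z = 18.25 − 0.25·(247/15) = 212/15.
Total export volume: 247/15 + 212/15 = 30.6.

30.6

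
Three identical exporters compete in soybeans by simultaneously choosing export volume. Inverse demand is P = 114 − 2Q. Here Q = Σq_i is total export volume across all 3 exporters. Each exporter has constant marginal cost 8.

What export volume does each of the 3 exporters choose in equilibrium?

A representative exporter's profit is π_i = q_i(114 − 2Q) − 8q_i, with Q = q_i + Σ_{j≠i} q_j.
First-order condition: 106 − 4q_i − 2Σ_{j≠i} q_j = 0.
With identical exporters, set every q_j = q: then 106 − 4q − 4q = 0, i.e. q = 106/8 = 13.25.

13.25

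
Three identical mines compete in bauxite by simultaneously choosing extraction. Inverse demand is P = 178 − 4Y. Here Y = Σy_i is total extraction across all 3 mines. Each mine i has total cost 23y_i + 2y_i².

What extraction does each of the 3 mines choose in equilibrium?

A representative mine's profit is π_i = y_i(178 − 4Y) − 23y_i − 2y_i², with Y = y_i + Σ_{j≠i} y_j.
First-order condition: 155 − 12y_i − 4Σ_{j≠i} y_j = 0.
Imposing symmetry (y_j = y for all j) turns Σ_{j≠i} y_j into 2y, so 155 = 20y and y = 7.75.

7.75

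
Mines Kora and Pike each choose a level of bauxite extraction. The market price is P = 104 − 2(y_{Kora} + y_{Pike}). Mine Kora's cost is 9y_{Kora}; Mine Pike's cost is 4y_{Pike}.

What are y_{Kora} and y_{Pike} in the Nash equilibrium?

15, 17.5

Mine Kora's profit: π = y_{Kora}(104 − 2(y_{Kora} + y_{Pike})) − 9y_{Kora}.
∂π/∂y_{Kora} = 95 − 4y_{Kora} − 2y_{Pike} = 0, so y_{Kora} = 23.75 − 0.5y_{Pike}.
By the same steps for Pike: y_{Pike} = 25 − 0.5y_{Kora}.
Plugging y_{Pike} into Kora's best response: y_{Kora} = 23.75 − 0.5(25 − 0.5y_{Kora}) ⇒ 0.75y_{Kora} = 11.25, so y_{Kora} = 15.
Then y_{Pike} = 25 − 0.5·15 = 17.5.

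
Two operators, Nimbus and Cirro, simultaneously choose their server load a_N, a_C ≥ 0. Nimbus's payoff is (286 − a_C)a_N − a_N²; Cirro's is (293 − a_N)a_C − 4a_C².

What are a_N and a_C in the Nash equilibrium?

133, 20

Expanding Nimbus's payoff: 286a_N − a_Ca_N − a_N².
∂π/∂a_N = 286 − a_C − 2a_N = 0, so a_N = 143 − 0.5a_C.
Likewise for Cirro: a_C = 36.625 − 0.125a_N.
Solving the two reaction functions simultaneously: (1 − (−0.5)(−0.125))a_N = 143 − 0.5·36.625, so 0.9375a_N = 124.6875 and a_N = 133.
Then a_C = 36.625 − 0.125·133 = 20.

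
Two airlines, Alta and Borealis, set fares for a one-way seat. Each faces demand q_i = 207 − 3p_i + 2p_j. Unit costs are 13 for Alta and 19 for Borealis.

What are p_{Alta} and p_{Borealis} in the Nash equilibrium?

Alta's profit: π = (p_{Alta} − 13)(207 − 3p_{Alta} + 2p_{Borealis}).
∂π/∂p_{Alta} = 246 − 6p_{Alta} + 2p_{Borealis} = 0 ⇒ p_{Alta} = 41 + (1/3)p_{Borealis}.
Similarly p_{Borealis} = 44 + (1/3)p_{Alta}.
Solving the two reaction functions simultaneously: (1 − (1/3)(1/3))p_{Alta} = 41 + (1/3)·44, so (8/9)p_{Alta} = 167/3 and p_{Alta} = 62.625.
Then p_{Borealis} = 44 + (1/3)·62.625 = 64.875.

62.625, 64.875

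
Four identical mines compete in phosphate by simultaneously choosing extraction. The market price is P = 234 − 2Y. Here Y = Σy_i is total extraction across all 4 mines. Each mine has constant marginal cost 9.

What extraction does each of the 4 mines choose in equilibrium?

22.5

A representative mine's profit is π_i = y_i(234 − 2Y) − 9y_i, with Y = y_i + Σ_{j≠i} y_j.
First-order condition: 225 − 4y_i − 2Σ_{j≠i} y_j = 0.
Imposing symmetry (y_j = y for all j) turns Σ_{j≠i} y_j into 3y, so 225 = 10y and y = 22.5.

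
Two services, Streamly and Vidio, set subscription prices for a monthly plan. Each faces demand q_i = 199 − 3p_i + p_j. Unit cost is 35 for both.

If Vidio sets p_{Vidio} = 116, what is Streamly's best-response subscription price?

Streamly's profit: π = (p_{Streamly} − 35)(199 − 3p_{Streamly} + p_{Vidio}).
∂π/∂p_{Streamly} = 304 − 6p_{Streamly} + p_{Vidio} = 0 ⇒ p_{Streamly} = 152/3 + (1/6)p_{Vidio}.
At p_{Vidio} = 116: p_{Streamly} = 152/3 + (1/6)·116 = 70.

70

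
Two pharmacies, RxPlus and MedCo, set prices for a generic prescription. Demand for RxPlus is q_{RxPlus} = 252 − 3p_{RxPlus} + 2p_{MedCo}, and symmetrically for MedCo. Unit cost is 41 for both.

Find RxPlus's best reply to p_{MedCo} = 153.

RxPlus's profit: π = (p_{RxPlus} − 41)(252 − 3p_{RxPlus} + 2p_{MedCo}).
∂π/∂p_{RxPlus} = 375 − 6p_{RxPlus} + 2p_{MedCo} = 0 ⇒ p_{RxPlus} = 62.5 + (1/3)p_{MedCo}.
At p_{MedCo} = 153: p_{RxPlus} = 62.5 + (1/3)·153 = 113.5.

113.5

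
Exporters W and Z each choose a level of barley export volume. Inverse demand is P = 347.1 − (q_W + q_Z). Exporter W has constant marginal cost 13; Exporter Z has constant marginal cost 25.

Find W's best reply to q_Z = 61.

Exporter W's profit: π = q_W(347.1 − (q_W + q_Z)) − 13q_W.
∂π/∂q_W = 334.1 − 2q_W − q_Z = 0, so q_W = 167.05 − 0.5q_Z.
At q_Z = 61: q_W = 167.05 − 0.5·61 = 136.55.

136.55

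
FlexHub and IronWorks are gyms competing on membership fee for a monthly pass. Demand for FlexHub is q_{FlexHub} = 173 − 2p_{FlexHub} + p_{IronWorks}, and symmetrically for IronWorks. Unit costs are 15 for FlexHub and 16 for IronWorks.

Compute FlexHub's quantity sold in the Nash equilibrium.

FlexHub's profit: π = (p_{FlexHub} − 15)(173 − 2p_{FlexHub} + p_{IronWorks}).
∂π/∂p_{FlexHub} = 203 − 4p_{FlexHub} + p_{IronWorks} = 0 ⇒ p_{FlexHub} = 50.75 + 0.25p_{IronWorks}.
Similarly p_{IronWorks} = 51.25 + 0.25p_{FlexHub}.
Solving the two reaction functions simultaneously: (1 − (0.25)(0.25))p_{FlexHub} = 50.75 + 0.25·51.25, so 0.9375p_{FlexHub} = 63.5625 and p_{FlexHub} = 67.8.
Then p_{IronWorks} = 51.25 + 0.25·67.8 = 68.2.
q_{FlexHub} = 173 − 2·67.8 + 68.2 = 105.6.

105.6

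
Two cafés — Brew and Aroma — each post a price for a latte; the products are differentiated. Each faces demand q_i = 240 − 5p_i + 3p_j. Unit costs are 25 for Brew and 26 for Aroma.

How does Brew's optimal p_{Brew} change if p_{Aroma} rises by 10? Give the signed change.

3

Brew's profit: π = (p_{Brew} − 25)(240 − 5p_{Brew} + 3p_{Aroma}).
∂π/∂p_{Brew} = 365 − 10p_{Brew} + 3p_{Aroma} = 0 ⇒ p_{Brew} = 36.5 + 0.3p_{Aroma}.
The reaction-function slope is 0.3, so a 10-unit rise in p_{Aroma} moves p_{Brew} by 0.3 × 10 = 3. Brew's best response rises — the actions are strategic complements.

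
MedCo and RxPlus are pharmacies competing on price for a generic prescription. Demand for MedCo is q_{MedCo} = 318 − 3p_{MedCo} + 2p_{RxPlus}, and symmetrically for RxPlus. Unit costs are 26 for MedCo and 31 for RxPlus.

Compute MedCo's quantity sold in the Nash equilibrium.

MedCo's profit: π = (p_{MedCo} − 26)(318 − 3p_{MedCo} + 2p_{RxPlus}).
∂π/∂p_{MedCo} = 396 − 6p_{MedCo} + 2p_{RxPlus} = 0 ⇒ p_{MedCo} = 66 + (1/3)p_{RxPlus}.
Similarly p_{RxPlus} = 68.5 + (1/3)p_{MedCo}.
Substituting the second reaction function into the first: p_{MedCo} = 66 + (1/3)(68.5 + (1/3)p_{MedCo}), which gives (8/9)p_{MedCo} = 533/6 ⇒ p_{MedCo} = 99.9375.
Then p_{RxPlus} = 68.5 + (1/3)·99.9375 = 101.8125.
q_{MedCo} = 318 − 3·99.9375 + 2·101.8125 = 221.8125.

221.8125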